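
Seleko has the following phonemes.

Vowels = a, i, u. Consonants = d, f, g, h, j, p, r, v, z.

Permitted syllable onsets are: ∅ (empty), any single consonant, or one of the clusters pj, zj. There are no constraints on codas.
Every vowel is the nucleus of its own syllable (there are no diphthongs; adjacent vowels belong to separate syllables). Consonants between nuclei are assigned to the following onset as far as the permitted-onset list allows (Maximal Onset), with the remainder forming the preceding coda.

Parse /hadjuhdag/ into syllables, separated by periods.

Nuclei (vowels): a, u, a → 3 syllables.
Between /a/ (V1) and /u/ (V2): /dj/ splits as /d/ + /j/ (/j/ is the longest suffix that is a licit onset).
Between /u/ (V2) and /a/ (V3): /hd/; trying suffixes from longest down, /d/ is the first permitted one, so coda /h/ | onset /d/.

had.juh.dag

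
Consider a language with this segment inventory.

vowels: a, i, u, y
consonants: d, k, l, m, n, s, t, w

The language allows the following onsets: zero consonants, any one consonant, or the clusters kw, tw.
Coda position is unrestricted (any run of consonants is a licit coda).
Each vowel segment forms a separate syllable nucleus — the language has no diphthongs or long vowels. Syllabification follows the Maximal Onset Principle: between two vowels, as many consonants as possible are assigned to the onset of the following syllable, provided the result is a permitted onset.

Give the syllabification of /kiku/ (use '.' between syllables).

Nuclei (vowels): i, u → 2 syllables.
V1 /i/ – V2 /u/: just /k/ — single C goes to the following onset.

ki.ku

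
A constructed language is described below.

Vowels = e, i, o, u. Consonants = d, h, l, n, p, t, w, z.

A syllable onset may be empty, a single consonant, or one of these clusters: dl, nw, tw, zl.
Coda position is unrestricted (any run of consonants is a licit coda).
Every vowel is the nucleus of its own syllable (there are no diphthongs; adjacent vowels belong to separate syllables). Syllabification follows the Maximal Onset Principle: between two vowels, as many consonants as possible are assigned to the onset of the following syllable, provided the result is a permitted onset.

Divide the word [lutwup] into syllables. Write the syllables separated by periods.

The vowels are u, u — 2 nuclei, so 2 syllables.
V1 /u/ – V2 /u/: /tw/ — entire cluster is a permitted onset → onset /tw/, coda ∅.

lu.twup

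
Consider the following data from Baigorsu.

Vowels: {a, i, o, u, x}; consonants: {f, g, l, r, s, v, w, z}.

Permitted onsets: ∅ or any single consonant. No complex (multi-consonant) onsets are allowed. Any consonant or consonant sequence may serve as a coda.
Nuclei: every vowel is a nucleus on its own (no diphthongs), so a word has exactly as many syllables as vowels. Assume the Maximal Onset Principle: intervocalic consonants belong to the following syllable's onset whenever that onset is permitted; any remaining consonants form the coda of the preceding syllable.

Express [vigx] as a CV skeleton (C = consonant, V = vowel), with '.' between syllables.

The vowels are i, x — 2 nuclei, so 2 syllables.
V1 /i/ – V2 /x/: just /g/ — single C goes to the following onset.
So the parse is vi.gx.
Mapping each syllable to C/V: /vi/ → CV, /gx/ → CV.

CV.CV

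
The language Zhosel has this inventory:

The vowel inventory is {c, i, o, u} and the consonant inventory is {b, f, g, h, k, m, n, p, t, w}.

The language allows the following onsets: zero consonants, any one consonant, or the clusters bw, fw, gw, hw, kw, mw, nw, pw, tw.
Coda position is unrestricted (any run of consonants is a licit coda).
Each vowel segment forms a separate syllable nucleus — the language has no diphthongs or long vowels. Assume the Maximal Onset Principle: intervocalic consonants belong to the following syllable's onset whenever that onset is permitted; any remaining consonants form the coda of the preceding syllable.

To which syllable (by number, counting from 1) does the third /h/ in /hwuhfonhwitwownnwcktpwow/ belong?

Nuclei (vowels): u, o, i, o, c, o → 6 syllables.
σ1/σ2 boundary: cluster /hf/ — the longest permitted-onset suffix is /f/; onset = /f/, preceding coda = /h/.
σ2/σ3 boundary: cluster /nhw/ — the longest permitted-onset suffix is /hw/; onset = /hw/, preceding coda = /n/.
σ3/σ4 boundary: cluster /tw/ — /tw/ is itself a permitted onset, so the whole cluster goes right; preceding coda = ∅.
σ4/σ5 boundary: /wnnw/ — longest licit onset from the right is /nw/, leaving /wn/ as coda.
σ5/σ6 boundary: cluster /ktpw/ — the longest permitted-onset suffix is /pw/; onset = /pw/, preceding coda = /kt/.
Result: hwuh.fon.hwi.twown.nwckt.pwow.
The third /h/ is in the onset of syllable 3 (/hwi/).

3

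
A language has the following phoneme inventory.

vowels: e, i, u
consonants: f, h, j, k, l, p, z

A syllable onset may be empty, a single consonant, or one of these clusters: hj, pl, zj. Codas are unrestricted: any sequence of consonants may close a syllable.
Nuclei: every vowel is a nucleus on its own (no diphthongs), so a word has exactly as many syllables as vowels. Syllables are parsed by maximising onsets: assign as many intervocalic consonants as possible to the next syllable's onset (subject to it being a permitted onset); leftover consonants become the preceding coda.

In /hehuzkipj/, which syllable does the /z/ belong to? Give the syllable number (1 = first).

Nuclei (vowels): e, u, i → 3 syllables.
/e…u/ gap (V1→V2): just /h/ — single C goes to the following onset.
/u…i/ gap (V2→V3): /zk/; trying suffixes from longest down, /k/ is the first permitted one, so coda /z/ | onset /k/.
Result: he.huz.kipj.
The /z/ is in the coda of syllable 2 (/huz/).

2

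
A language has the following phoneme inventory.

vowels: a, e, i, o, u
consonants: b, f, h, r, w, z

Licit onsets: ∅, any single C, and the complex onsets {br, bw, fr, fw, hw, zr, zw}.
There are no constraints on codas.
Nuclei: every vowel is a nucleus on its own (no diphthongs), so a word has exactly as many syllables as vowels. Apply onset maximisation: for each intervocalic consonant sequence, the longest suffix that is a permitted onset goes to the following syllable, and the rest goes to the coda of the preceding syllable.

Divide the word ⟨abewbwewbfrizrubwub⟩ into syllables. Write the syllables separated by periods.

a.bew.bwewb.fri.zru.bwub

The vowels are a, e, e, i, u, u — 6 nuclei, so 6 syllables.
V1 /a/ – V2 /e/: /b/ is a single consonant, so it becomes the next onset.
V2 /e/ – V3 /e/: /wbw/; trying suffixes from longest down, /bw/ is the first permitted one, so coda /w/ | onset /bw/.
V3 /e/ – V4 /i/: /wbfr/ — longest licit onset from the right is /fr/, leaving /wb/ as coda.
V4 /i/ – V5 /u/: /zr/ — entire cluster is a permitted onset → onset /zr/, coda ∅.
V5 /u/ – V6 /u/: /bw/ — entire cluster is a permitted onset → onset /bw/, coda ∅.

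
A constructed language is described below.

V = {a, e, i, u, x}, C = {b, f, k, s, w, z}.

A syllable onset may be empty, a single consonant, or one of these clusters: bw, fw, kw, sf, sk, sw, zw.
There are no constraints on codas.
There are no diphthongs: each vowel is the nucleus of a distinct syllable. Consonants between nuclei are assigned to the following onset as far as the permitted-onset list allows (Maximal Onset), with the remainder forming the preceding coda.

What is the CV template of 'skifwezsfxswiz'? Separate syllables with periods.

Nuclei (vowels): i, e, x, i → 4 syllables.
V1 /i/ – V2 /e/: /fw/ — entire cluster is a permitted onset → onset /fw/, coda ∅.
V2 /e/ – V3 /x/: /zsf/; trying suffixes from longest down, /sf/ is the first permitted one, so coda /z/ | onset /sf/.
V3 /x/ – V4 /i/: /sw/ — entire cluster is a permitted onset → onset /sw/, coda ∅.
Result: ski.fwez.sfx.swiz.
Mapping each syllable to C/V: /ski/ → CCV, /fwez/ → CCVC, /sfx/ → CCV, /swiz/ → CCVC.

CCV.CCVC.CCV.CCVC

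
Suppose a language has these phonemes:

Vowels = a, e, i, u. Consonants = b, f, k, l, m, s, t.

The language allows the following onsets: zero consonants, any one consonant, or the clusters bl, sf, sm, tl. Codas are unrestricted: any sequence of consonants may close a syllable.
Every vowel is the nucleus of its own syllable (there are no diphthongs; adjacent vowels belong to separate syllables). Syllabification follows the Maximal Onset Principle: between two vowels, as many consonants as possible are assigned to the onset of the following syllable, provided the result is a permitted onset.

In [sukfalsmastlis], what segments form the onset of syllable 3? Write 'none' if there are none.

sm

The vowels are u, a, a, i — 4 nuclei, so 4 syllables.
/u…a/ gap (V1→V2): /kf/ splits as /k/ + /f/ (/f/ is the longest suffix that is a licit onset).
/a…a/ gap (V2→V3): /lsm/ splits as /l/ + /sm/ (/sm/ is the longest suffix that is a licit onset).
/a…i/ gap (V3→V4): /stl/; trying suffixes from longest down, /tl/ is the first permitted one, so coda /s/ | onset /tl/.
Syllabification: suk.fal.smas.tlis.
Syllable 3 is /smas/: onset /sm/, nucleus /a/, coda /s/.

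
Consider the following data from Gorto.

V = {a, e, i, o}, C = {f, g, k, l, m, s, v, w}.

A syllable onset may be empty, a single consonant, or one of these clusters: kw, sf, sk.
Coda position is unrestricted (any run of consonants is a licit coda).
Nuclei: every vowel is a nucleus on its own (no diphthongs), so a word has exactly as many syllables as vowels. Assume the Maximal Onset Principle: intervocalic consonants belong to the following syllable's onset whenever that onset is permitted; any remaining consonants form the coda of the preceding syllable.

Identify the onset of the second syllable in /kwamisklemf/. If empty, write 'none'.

m

The vowels are a, i, e — 3 nuclei, so 3 syllables.
Between /a/ (V1) and /i/ (V2): just /m/ — single C goes to the following onset.
Between /i/ (V2) and /e/ (V3): cluster /skl/ — the longest permitted-onset suffix is /l/; onset = /l/, preceding coda = /sk/.
Putting it together: kwa.misk.lemf.
Syllable 2 is /misk/: onset /m/, nucleus /i/, coda /sk/.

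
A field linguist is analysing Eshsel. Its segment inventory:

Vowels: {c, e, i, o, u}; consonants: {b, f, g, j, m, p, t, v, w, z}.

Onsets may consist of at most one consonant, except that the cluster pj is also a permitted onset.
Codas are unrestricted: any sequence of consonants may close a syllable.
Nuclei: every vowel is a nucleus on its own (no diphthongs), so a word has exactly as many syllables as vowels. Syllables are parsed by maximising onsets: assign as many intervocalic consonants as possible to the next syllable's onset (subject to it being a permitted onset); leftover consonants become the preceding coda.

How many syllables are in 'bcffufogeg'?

4

Vowels present: c, u, o, e; each is a nucleus, giving 4 syllables.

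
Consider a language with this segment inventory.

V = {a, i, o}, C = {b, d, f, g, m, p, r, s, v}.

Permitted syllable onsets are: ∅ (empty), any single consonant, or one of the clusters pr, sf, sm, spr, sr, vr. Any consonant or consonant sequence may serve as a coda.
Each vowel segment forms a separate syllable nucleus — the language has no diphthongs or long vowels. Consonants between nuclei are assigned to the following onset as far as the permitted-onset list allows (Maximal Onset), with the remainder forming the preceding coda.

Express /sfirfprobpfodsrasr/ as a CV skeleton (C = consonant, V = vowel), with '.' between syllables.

CCVCC.CCVCC.CVC.CCVCC

Nuclei (vowels): i, o, o, a → 4 syllables.
V1 /i/ – V2 /o/: /rfpr/ — longest licit onset from the right is /pr/, leaving /rf/ as coda.
V2 /o/ – V3 /o/: /bpf/; trying suffixes from longest down, /f/ is the first permitted one, so coda /bp/ | onset /f/.
V3 /o/ – V4 /a/: cluster /dsr/ — the longest permitted-onset suffix is /sr/; onset = /sr/, preceding coda = /d/.
Putting it together: sfirf.probp.fod.srasr.
Mapping each syllable to C/V: /sfirf/ → CCVCC, /probp/ → CCVCC, /fod/ → CVC, /srasr/ → CCVCC.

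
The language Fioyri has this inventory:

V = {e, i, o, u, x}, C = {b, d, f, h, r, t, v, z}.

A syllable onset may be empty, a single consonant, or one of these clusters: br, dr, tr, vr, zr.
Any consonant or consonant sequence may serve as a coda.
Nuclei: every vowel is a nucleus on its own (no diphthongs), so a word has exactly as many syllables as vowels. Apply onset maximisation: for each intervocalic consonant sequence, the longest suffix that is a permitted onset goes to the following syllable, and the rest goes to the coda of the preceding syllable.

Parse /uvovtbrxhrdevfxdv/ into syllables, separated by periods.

The vowels are u, o, x, e, x — 5 nuclei, so 5 syllables.
V1 /u/ – V2 /o/: just /v/ — single C goes to the following onset.
V2 /o/ – V3 /x/: cluster /vtbr/ — the longest permitted-onset suffix is /br/; onset = /br/, preceding coda = /vt/.
V3 /x/ – V4 /e/: /hrd/ — longest licit onset from the right is /d/, leaving /hr/ as coda.
V4 /e/ – V5 /x/: cluster /vf/ — the longest permitted-onset suffix is /f/; onset = /f/, preceding coda = /v/.

u.vovt.brxhr.dev.fxdv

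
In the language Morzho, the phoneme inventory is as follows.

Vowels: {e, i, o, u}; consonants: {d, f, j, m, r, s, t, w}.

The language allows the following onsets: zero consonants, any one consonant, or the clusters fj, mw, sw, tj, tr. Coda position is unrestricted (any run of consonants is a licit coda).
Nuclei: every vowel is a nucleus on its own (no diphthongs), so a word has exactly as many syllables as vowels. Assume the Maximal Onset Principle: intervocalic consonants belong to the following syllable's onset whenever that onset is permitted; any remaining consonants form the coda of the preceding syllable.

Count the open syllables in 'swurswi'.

Nuclei (vowels): u, i → 2 syllables.
/u…i/ gap (V1→V2): /rsw/ splits as /r/ + /sw/ (/sw/ is the longest suffix that is a licit onset).
Result: swur.swi.
Classifying each syllable: /swur/ (closed), /swi/ (open).
Open syllables: 1.

1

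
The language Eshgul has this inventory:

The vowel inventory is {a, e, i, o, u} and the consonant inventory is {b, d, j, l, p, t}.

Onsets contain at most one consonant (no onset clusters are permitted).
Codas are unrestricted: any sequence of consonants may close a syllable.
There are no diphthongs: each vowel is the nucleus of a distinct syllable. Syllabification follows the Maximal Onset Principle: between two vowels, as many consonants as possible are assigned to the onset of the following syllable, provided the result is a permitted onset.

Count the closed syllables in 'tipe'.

0

The vowels are i, e — 2 nuclei, so 2 syllables.
σ1/σ2 boundary: /p/ is a single consonant, so it becomes the next onset.
So the parse is ti.pe.
Classifying each syllable: /ti/ (open), /pe/ (open).
Closed syllables: 0.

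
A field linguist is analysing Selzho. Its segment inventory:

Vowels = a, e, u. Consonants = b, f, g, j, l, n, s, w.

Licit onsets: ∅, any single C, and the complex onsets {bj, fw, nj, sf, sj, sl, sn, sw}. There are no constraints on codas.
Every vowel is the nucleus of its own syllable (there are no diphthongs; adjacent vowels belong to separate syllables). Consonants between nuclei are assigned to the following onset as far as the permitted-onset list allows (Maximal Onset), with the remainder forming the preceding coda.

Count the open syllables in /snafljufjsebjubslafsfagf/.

1

Nuclei (vowels): a, u, e, u, a, a → 6 syllables.
σ1/σ2 boundary: /flj/; trying suffixes from longest down, /j/ is the first permitted one, so coda /fl/ | onset /j/.
σ2/σ3 boundary: cluster /fjs/ — the longest permitted-onset suffix is /s/; onset = /s/, preceding coda = /fj/.
σ3/σ4 boundary: /bj/ — entire cluster is a permitted onset → onset /bj/, coda ∅.
σ4/σ5 boundary: /bsl/ — longest licit onset from the right is /sl/, leaving /b/ as coda.
σ5/σ6 boundary: /fsf/; trying suffixes from longest down, /sf/ is the first permitted one, so coda /f/ | onset /sf/.
Syllabification: snafl.jufj.se.bjub.slaf.sfagf.
Classifying each syllable: /snafl/ (closed), /jufj/ (closed), /se/ (open), /bjub/ (closed), /slaf/ (closed), /sfagf/ (closed).
Open syllables: 1.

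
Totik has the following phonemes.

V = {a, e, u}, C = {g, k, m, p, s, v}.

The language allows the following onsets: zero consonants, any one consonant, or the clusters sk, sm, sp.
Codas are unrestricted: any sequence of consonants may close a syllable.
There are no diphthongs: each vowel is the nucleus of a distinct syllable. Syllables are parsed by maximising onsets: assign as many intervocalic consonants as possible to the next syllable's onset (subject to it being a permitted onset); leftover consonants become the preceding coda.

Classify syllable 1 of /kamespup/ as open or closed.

The vowels are a, e, u — 3 nuclei, so 3 syllables.
/a…e/ gap (V1→V2): /m/ is a single consonant, so it becomes the next onset.
/e…u/ gap (V2→V3): /sp/ — entire cluster is a permitted onset → onset /sp/, coda ∅.
Syllabification: ka.me.spup.
Syllable 1 is /ka/; it ends in its nucleus with no coda, so it is open.

open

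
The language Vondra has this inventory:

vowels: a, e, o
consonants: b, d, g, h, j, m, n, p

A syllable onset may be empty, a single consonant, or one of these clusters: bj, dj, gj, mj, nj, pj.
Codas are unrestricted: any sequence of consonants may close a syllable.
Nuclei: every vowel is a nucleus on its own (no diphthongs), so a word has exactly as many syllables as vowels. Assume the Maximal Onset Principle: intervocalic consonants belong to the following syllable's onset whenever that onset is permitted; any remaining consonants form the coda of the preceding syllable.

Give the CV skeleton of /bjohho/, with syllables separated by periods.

Vowels present: o, o; each is a nucleus, giving 2 syllables.
Between /o/ (V1) and /o/ (V2): /hh/ — longest licit onset from the right is /h/, leaving /h/ as coda.
Putting it together: bjoh.ho.
Mapping each syllable to C/V: /bjoh/ → CCVC, /ho/ → CV.

CCVC.CV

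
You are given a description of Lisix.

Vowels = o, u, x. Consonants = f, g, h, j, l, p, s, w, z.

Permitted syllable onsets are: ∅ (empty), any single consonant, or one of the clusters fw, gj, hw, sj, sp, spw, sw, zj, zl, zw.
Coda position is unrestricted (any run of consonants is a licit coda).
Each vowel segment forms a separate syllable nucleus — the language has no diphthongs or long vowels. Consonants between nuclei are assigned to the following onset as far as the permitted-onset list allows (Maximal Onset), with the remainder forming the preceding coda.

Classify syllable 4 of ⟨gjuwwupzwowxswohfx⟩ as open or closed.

The vowels are u, u, o, x, o, x — 6 nuclei, so 6 syllables.
/u…u/ gap (V1→V2): /ww/ — longest licit onset from the right is /w/, leaving /w/ as coda.
/u…o/ gap (V2→V3): /pzw/ splits as /p/ + /zw/ (/zw/ is the longest suffix that is a licit onset).
/o…x/ gap (V3→V4): /w/ is a single consonant, so it becomes the next onset.
/x…o/ gap (V4→V5): /sw/ — entire cluster is a permitted onset → onset /sw/, coda ∅.
/o…x/ gap (V5→V6): cluster /hf/ — the longest permitted-onset suffix is /f/; onset = /f/, preceding coda = /h/.
Syllabification: gjuw.wup.zwo.wx.swoh.fx.
Syllable 4 is /wx/; it ends in its nucleus with no coda, so it is open.

open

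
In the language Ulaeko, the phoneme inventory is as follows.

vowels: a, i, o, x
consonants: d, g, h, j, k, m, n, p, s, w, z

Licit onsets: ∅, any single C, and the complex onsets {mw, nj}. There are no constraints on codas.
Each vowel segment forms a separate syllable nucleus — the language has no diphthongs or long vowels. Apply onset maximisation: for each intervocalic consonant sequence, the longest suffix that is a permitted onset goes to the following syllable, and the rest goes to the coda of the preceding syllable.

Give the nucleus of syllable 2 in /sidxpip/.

x

Nuclei (vowels): i, x, i → 3 syllables.
The second nucleus (vowel 2 from the left) is /x/.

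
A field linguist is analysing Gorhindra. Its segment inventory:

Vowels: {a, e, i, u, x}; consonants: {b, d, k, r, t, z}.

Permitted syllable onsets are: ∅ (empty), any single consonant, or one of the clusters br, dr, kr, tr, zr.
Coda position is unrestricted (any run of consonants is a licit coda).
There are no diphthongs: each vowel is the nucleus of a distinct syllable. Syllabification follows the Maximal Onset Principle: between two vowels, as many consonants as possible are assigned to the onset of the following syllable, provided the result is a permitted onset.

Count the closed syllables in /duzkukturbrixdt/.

Vowels present: u, u, u, i, x; each is a nucleus, giving 5 syllables.
V1 /u/ – V2 /u/: /zk/ — longest licit onset from the right is /k/, leaving /z/ as coda.
V2 /u/ – V3 /u/: /kt/ splits as /k/ + /t/ (/t/ is the longest suffix that is a licit onset).
V3 /u/ – V4 /i/: /rbr/ splits as /r/ + /br/ (/br/ is the longest suffix that is a licit onset).
V4 /i/ – V5 /x/: nothing intervenes; syllable break is V.V.
So the parse is duz.kuk.tur.bri.xdt.
Classifying each syllable: /duz/ (closed), /kuk/ (closed), /tur/ (closed), /bri/ (open), /xdt/ (closed).
Closed syllables: 4.

4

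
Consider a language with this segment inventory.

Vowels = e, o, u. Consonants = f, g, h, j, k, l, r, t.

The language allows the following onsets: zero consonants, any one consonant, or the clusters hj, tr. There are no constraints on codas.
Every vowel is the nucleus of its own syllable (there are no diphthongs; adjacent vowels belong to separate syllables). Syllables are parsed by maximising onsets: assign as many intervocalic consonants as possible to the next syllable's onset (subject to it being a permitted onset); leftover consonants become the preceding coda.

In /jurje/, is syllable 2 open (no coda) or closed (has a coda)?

open

The vowels are u, e — 2 nuclei, so 2 syllables.
/u…e/ gap (V1→V2): /rj/ — longest licit onset from the right is /j/, leaving /r/ as coda.
Result: jur.je.
Syllable 2 is /je/; it ends in its nucleus with no coda, so it is open.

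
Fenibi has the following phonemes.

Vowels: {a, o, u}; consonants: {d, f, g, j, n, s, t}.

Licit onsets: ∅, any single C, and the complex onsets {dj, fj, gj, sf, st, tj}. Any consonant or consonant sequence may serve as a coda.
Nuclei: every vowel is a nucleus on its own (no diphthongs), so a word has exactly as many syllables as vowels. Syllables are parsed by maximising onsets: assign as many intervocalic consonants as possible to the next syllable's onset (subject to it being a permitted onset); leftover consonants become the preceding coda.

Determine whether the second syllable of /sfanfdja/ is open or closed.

The vowels are a, a — 2 nuclei, so 2 syllables.
σ1/σ2 boundary: /nfdj/ — longest licit onset from the right is /dj/, leaving /nf/ as coda.
Putting it together: sfanf.dja.
Syllable 2 is /dja/; it ends in its nucleus with no coda, so it is open.

open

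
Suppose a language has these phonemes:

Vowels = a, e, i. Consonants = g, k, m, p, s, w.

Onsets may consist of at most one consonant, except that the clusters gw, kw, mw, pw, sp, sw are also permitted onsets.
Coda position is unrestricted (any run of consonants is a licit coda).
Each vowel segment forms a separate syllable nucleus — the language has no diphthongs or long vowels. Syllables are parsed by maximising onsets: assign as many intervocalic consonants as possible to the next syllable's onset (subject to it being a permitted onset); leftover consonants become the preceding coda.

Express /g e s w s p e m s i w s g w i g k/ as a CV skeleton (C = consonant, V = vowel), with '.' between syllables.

CVCC.CCVC.CVCC.CCVCC

Vowels present: e, e, i, i; each is a nucleus, giving 4 syllables.
Between /e/ (V1) and /e/ (V2): /swsp/; trying suffixes from longest down, /sp/ is the first permitted one, so coda /sw/ | onset /sp/.
Between /e/ (V2) and /i/ (V3): /ms/ splits as /m/ + /s/ (/s/ is the longest suffix that is a licit onset).
Between /i/ (V3) and /i/ (V4): /wsgw/ — longest licit onset from the right is /gw/, leaving /ws/ as coda.
Putting it together: gesw.spem.siws.gwigk.
Mapping each syllable to C/V: /gesw/ → CVCC, /spem/ → CCVC, /siws/ → CVCC, /gwigk/ → CCVCC.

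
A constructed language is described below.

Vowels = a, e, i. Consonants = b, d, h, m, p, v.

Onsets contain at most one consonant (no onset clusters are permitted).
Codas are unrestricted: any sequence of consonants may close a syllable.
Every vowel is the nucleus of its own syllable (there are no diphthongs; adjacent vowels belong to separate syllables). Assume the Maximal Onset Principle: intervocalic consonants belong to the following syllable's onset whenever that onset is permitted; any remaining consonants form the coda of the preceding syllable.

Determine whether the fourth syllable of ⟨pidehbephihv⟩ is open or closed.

closed

The vowels are i, e, e, i — 4 nuclei, so 4 syllables.
Between /i/ (V1) and /e/ (V2): /d/ is a single consonant, so it becomes the next onset.
Between /e/ (V2) and /e/ (V3): cluster /hb/ — the longest permitted-onset suffix is /b/; onset = /b/, preceding coda = /h/.
Between /e/ (V3) and /i/ (V4): /ph/ — longest licit onset from the right is /h/, leaving /p/ as coda.
So the parse is pi.deh.bep.hihv.
Syllable 4 is /hihv/ with coda /hv/, so it is closed.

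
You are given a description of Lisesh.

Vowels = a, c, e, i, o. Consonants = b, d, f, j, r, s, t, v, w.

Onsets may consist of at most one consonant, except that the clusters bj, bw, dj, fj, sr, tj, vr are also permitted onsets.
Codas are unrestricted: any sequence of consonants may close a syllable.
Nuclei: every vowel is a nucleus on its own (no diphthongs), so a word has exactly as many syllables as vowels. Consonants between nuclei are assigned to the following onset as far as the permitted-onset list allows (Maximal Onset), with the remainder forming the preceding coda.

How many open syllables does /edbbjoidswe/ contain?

2

Nuclei (vowels): e, o, i, e → 4 syllables.
σ1/σ2 boundary: /dbbj/; trying suffixes from longest down, /bj/ is the first permitted one, so coda /db/ | onset /bj/.
σ2/σ3 boundary: hiatus — the boundary sits between the two vowels.
σ3/σ4 boundary: /dsw/ splits as /ds/ + /w/ (/w/ is the longest suffix that is a licit onset).
Putting it together: edb.bjo.ids.we.
Classifying each syllable: /edb/ (closed), /bjo/ (open), /ids/ (closed), /we/ (open).
Open syllables: 2.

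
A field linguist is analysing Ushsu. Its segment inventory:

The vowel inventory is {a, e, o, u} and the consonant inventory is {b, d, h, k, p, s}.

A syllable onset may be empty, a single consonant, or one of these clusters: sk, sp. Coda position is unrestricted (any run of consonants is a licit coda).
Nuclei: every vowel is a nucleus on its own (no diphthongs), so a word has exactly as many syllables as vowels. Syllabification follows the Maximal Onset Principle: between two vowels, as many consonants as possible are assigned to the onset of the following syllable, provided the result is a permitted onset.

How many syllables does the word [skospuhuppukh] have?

4

Vowels present: o, u, u, u; each is a nucleus, giving 4 syllables.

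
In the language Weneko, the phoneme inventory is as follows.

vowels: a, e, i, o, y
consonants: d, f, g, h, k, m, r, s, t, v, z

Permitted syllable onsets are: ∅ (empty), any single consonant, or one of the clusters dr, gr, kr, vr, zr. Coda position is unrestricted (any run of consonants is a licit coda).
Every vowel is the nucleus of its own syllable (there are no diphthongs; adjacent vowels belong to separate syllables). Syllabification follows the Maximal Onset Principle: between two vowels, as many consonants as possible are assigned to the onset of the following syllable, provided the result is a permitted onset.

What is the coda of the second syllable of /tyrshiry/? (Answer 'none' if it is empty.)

Vowels present: y, i, y; each is a nucleus, giving 3 syllables.
σ1/σ2 boundary: /rsh/ splits as /rs/ + /h/ (/h/ is the longest suffix that is a licit onset).
σ2/σ3 boundary: /r/ → onset of the next syllable (single consonants are always licit onsets).
Putting it together: tyrs.hi.ry.
Syllable 2 is /hi/: onset /h/, nucleus /i/, coda ∅.

none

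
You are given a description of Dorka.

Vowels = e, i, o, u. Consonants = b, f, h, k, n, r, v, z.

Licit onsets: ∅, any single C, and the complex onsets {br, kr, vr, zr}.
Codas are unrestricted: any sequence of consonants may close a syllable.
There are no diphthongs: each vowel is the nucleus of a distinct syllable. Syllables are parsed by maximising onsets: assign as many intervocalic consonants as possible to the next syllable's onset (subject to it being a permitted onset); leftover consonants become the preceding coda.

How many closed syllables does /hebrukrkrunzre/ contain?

The vowels are e, u, u, e — 4 nuclei, so 4 syllables.
V1 /e/ – V2 /u/: cluster /br/ — /br/ is itself a permitted onset, so the whole cluster goes right; preceding coda = ∅.
V2 /u/ – V3 /u/: /krkr/ — longest licit onset from the right is /kr/, leaving /kr/ as coda.
V3 /u/ – V4 /e/: /nzr/ — longest licit onset from the right is /zr/, leaving /n/ as coda.
Result: he.brukr.krun.zre.
Classifying each syllable: /he/ (open), /brukr/ (closed), /krun/ (closed), /zre/ (open).
Closed syllables: 2.

2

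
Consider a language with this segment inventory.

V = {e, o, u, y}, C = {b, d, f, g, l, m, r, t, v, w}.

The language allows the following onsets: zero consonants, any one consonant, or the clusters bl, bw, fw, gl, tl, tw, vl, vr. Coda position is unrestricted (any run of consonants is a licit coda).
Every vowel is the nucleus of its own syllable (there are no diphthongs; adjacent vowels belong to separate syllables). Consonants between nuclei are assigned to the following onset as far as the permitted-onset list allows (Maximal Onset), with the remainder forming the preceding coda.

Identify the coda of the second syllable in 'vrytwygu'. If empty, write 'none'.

none

Nuclei (vowels): y, y, u → 3 syllables.
V1 /y/ – V2 /y/: cluster /tw/ — /tw/ is itself a permitted onset, so the whole cluster goes right; preceding coda = ∅.
V2 /y/ – V3 /u/: just /g/ — single C goes to the following onset.
So the parse is vry.twy.gu.
Syllable 2 is /twy/: onset /tw/, nucleus /y/, coda ∅.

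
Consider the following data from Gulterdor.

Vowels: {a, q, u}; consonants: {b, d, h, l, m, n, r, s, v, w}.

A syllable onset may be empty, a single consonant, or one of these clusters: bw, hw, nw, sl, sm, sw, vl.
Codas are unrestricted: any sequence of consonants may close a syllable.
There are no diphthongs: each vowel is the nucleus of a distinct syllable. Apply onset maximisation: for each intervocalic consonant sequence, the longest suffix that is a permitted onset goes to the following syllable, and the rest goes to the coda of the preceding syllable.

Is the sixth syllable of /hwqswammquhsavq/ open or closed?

Vowels present: q, a, q, u, a, q; each is a nucleus, giving 6 syllables.
V1 /q/ – V2 /a/: cluster /sw/ — /sw/ is itself a permitted onset, so the whole cluster goes right; preceding coda = ∅.
V2 /a/ – V3 /q/: /mm/; trying suffixes from longest down, /m/ is the first permitted one, so coda /m/ | onset /m/.
V3 /q/ – V4 /u/: hiatus — the boundary sits between the two vowels.
V4 /u/ – V5 /a/: /hs/ — longest licit onset from the right is /s/, leaving /h/ as coda.
V5 /a/ – V6 /q/: just /v/ — single C goes to the following onset.
Putting it together: hwq.swam.mq.uh.sa.vq.
Syllable 6 is /vq/; it ends in its nucleus with no coda, so it is open.

open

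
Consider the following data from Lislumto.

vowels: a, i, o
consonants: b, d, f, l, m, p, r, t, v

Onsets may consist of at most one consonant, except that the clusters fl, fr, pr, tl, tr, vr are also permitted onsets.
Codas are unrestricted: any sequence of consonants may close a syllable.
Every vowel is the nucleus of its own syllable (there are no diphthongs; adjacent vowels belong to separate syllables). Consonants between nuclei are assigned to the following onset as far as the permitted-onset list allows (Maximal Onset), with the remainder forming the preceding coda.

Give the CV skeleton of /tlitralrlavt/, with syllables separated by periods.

CCV.CCVCC.CVCC

The vowels are i, a, a — 3 nuclei, so 3 syllables.
σ1/σ2 boundary: /tr/ is a licit onset in full, so it all attaches to the next syllable.
σ2/σ3 boundary: cluster /lrl/ — the longest permitted-onset suffix is /l/; onset = /l/, preceding coda = /lr/.
Result: tli.tralr.lavt.
Mapping each syllable to C/V: /tli/ → CCV, /tralr/ → CCVCC, /lavt/ → CVCC.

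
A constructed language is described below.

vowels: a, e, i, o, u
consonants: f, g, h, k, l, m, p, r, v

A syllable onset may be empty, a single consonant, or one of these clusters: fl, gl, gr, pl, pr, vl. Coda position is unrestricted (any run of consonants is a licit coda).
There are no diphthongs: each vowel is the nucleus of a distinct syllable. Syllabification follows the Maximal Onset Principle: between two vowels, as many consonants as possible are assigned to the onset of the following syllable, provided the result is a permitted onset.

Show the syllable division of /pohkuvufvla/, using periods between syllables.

poh.ku.vuf.vla

The vowels are o, u, u, a — 4 nuclei, so 4 syllables.
/o…u/ gap (V1→V2): /hk/ — longest licit onset from the right is /k/, leaving /h/ as coda.
/u…u/ gap (V2→V3): /v/ is a single consonant, so it becomes the next onset.
/u…a/ gap (V3→V4): /fvl/ splits as /f/ + /vl/ (/vl/ is the longest suffix that is a licit onset).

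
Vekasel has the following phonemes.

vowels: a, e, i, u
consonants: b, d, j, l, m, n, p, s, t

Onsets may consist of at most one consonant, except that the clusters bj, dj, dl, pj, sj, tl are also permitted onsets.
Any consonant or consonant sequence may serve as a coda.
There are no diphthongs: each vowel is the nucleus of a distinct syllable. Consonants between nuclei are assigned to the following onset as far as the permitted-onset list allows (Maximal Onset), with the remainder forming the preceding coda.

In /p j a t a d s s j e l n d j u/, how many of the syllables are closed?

2

Vowels present: a, a, e, u; each is a nucleus, giving 4 syllables.
Between /a/ (V1) and /a/ (V2): /t/ → onset of the next syllable (single consonants are always licit onsets).
Between /a/ (V2) and /e/ (V3): cluster /dssj/ — the longest permitted-onset suffix is /sj/; onset = /sj/, preceding coda = /ds/.
Between /e/ (V3) and /u/ (V4): cluster /lndj/ — the longest permitted-onset suffix is /dj/; onset = /dj/, preceding coda = /ln/.
Syllabification: pja.tads.sjeln.dju.
Classifying each syllable: /pja/ (open), /tads/ (closed), /sjeln/ (closed), /dju/ (open).
Closed syllables: 2.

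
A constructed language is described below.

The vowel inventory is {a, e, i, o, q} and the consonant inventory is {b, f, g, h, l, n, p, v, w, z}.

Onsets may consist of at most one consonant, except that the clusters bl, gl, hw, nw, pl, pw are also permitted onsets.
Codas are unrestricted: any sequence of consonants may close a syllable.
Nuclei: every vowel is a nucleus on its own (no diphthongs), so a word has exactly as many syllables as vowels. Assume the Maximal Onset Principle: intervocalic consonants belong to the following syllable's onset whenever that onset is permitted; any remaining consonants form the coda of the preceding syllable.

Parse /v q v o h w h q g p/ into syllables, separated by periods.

vq.vohw.hqgp

The vowels are q, o, q — 3 nuclei, so 3 syllables.
σ1/σ2 boundary: /v/ is a single consonant, so it becomes the next onset.
σ2/σ3 boundary: cluster /hwh/ — the longest permitted-onset suffix is /h/; onset = /h/, preceding coda = /hw/.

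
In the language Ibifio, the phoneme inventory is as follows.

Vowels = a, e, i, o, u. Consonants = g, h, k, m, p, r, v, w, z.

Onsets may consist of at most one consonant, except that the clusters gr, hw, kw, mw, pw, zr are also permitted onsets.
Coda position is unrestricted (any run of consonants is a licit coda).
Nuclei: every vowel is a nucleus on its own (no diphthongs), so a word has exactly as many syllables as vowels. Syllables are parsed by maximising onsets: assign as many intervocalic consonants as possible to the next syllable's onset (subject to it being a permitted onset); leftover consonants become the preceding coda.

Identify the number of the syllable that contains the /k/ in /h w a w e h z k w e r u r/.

The vowels are a, e, e, u — 4 nuclei, so 4 syllables.
/a…e/ gap (V1→V2): just /w/ — single C goes to the following onset.
/e…e/ gap (V2→V3): cluster /hzkw/ — the longest permitted-onset suffix is /kw/; onset = /kw/, preceding coda = /hz/.
/e…u/ gap (V3→V4): just /r/ — single C goes to the following onset.
Syllabification: hwa.wehz.kwe.rur.
The /k/ is in the onset of syllable 3 (/kwe/).

3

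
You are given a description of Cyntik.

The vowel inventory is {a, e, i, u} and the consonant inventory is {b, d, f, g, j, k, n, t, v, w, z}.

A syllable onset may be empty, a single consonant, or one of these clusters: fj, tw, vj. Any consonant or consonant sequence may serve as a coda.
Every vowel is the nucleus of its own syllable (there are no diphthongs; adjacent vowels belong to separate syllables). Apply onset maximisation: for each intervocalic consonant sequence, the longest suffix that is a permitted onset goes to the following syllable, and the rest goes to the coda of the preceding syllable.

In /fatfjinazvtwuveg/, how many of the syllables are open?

2

Nuclei (vowels): a, i, a, u, e → 5 syllables.
Between /a/ (V1) and /i/ (V2): /tfj/ — longest licit onset from the right is /fj/, leaving /t/ as coda.
Between /i/ (V2) and /a/ (V3): just /n/ — single C goes to the following onset.
Between /a/ (V3) and /u/ (V4): /zvtw/; trying suffixes from longest down, /tw/ is the first permitted one, so coda /zv/ | onset /tw/.
Between /u/ (V4) and /e/ (V5): /v/ is a single consonant, so it becomes the next onset.
So the parse is fat.fji.nazv.twu.veg.
Classifying each syllable: /fat/ (closed), /fji/ (open), /nazv/ (closed), /twu/ (open), /veg/ (closed).
Open syllables: 2.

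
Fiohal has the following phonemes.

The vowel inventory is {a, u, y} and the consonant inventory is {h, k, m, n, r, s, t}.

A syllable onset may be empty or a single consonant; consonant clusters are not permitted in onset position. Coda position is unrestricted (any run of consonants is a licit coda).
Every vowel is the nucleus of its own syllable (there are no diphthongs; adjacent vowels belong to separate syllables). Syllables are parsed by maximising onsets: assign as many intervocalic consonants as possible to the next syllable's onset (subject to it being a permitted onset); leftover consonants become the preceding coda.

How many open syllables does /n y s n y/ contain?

Nuclei (vowels): y, y → 2 syllables.
V1 /y/ – V2 /y/: /sn/; trying suffixes from longest down, /n/ is the first permitted one, so coda /s/ | onset /n/.
So the parse is nys.ny.
Classifying each syllable: /nys/ (closed), /ny/ (open).
Open syllables: 1.

1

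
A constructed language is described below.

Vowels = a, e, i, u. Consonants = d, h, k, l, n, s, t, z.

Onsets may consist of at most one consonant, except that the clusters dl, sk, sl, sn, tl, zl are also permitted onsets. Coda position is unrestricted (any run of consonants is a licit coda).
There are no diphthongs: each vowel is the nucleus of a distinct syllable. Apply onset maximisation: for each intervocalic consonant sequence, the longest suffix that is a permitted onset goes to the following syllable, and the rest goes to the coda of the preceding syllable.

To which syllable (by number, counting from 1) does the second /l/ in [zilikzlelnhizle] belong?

Vowels present: i, i, e, i, e; each is a nucleus, giving 5 syllables.
V1 /i/ – V2 /i/: /l/ → onset of the next syllable (single consonants are always licit onsets).
V2 /i/ – V3 /e/: /kzl/ splits as /k/ + /zl/ (/zl/ is the longest suffix that is a licit onset).
V3 /e/ – V4 /i/: /lnh/ splits as /ln/ + /h/ (/h/ is the longest suffix that is a licit onset).
V4 /i/ – V5 /e/: /zl/ is a licit onset in full, so it all attaches to the next syllable.
So the parse is zi.lik.zleln.hi.zle.
The second /l/ is in the onset of syllable 3 (/zleln/).

3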